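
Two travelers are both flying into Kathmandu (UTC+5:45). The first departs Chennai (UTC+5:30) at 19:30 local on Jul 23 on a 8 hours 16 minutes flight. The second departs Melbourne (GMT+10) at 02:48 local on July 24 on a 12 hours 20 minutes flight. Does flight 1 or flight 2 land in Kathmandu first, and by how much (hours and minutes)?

Flight 1 in UTC: 19:30 − 5:30 = 14:00 on Jul 23.
+8 hours 16 minutes → arrive 22:16 UTC on Jul 23.
Flight 2 in UTC: 02:48 − 10:00 = 16:48 on Jul 23.
+12 hours and 20 minutes → arrive 05:08 UTC on Jul 24.
Flight 1 lands earlier by 6 hours 52 minutes.

the first, by 6 hours 52 minutes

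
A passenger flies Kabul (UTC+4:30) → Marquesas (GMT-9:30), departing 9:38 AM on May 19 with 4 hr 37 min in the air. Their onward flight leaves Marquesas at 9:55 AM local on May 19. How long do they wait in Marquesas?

Convert departure to UTC: 9:38 AM − 4:30 = 5:08 AM UTC on May 19.
Add 4 hours 37 minutes flight time → 9:45 AM UTC.
Marquesas is UTC−9:30, so local arrival = 9:45 AM − 9:30 = 12:15 AM on May 19.
Layover = 9:55 AM − 12:15 AM = 9 hours 40 minutes.

9 hours 40 minutes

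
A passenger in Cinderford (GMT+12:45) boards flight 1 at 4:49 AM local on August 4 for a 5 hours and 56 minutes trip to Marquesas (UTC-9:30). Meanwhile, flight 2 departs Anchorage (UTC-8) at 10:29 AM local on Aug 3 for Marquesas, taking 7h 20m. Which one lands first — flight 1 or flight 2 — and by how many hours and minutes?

the first, by 3 hours 49 minutes

Flight 1 in UTC: 4:49 AM − 12:45 = 4:04 PM on Aug 3.
+5 hours and 56 minutes → arrive 10:00 PM UTC on Aug 3.
Flight 2 in UTC: 10:29 AM + 8:00 = 6:29 PM on Aug 3.
+7 hours 20 minutes → arrive 1:49 AM UTC on Aug 4.
Flight 1 lands earlier by 3 hours 49 minutes.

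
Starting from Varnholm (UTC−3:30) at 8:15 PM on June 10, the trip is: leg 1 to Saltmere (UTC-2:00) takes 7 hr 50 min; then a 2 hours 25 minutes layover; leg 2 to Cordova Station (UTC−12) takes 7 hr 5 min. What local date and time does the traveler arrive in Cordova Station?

Convert departure to UTC: 8:15 PM + 3:30 = 11:45 PM UTC on Jun 10.
Add 7 hours and 50 minutes leg 1 → 7:35 AM UTC (Jun 11).
Add 2 hours 25 minutes layover in Saltmere → 10:00 AM UTC.
Add 7 hours and 5 minutes leg 2 → 5:05 PM UTC.
Cordova Station is UTC−12:00, so local arrival = 5:05 PM − 12:00 = 5:05 AM on Jun 11.

5:05 AM on June 11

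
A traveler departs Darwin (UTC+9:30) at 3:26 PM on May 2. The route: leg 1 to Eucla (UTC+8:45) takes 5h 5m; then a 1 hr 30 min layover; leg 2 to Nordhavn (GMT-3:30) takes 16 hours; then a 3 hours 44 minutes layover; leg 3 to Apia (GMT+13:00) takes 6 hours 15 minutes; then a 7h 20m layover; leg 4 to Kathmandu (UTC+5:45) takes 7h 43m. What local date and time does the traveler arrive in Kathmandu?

11:18 AM on May 4

Convert departure to UTC: 3:26 PM − 9:30 = 5:56 AM UTC on May 2.
Add 5 hours 5 minutes leg 1 → 11:01 AM UTC.
Add 1 hour and 30 minutes layover in Eucla → 12:31 PM UTC.
Add 16 hours leg 2 → 4:31 AM UTC (May 3).
Add 3 hours and 44 minutes layover in Nordhavn → 8:15 AM UTC.
Add 6 hours and 15 minutes leg 3 → 2:30 PM UTC.
Add 7 hours 20 minutes layover in Apia → 9:50 PM UTC.
Add 7 hours 43 minutes leg 4 → 5:33 AM UTC (May 4).
Kathmandu is UTC+5:45, so local arrival = 5:33 AM + 5:45 = 11:18 AM on May 4.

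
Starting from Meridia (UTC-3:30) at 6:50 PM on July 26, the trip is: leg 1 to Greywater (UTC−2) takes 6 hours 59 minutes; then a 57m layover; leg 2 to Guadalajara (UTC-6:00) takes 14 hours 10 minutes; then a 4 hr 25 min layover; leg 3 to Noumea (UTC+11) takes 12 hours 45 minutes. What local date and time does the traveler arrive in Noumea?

12:36 AM on July 29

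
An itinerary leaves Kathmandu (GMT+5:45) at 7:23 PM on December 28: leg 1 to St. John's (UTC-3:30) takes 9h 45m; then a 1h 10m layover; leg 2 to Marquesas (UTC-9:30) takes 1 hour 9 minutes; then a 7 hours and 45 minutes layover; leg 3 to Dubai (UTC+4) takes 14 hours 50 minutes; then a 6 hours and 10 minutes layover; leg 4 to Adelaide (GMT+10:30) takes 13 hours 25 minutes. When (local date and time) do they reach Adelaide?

6:22 AM on December 31

Convert departure to UTC: 7:23 PM − 5:45 = 1:38 PM UTC on Dec 28.
Add 9 hours 45 minutes leg 1 → 11:23 PM UTC.
Add 1 hour 10 minutes layover in St. John's → 12:33 AM UTC (Dec 29).
Add 1 hour 9 minutes leg 2 → 1:42 AM UTC.
Add 7 hours and 45 minutes layover in Marquesas → 9:27 AM UTC.
Add 14 hours 50 minutes leg 3 → 12:17 AM UTC (Dec 30).
Add 6 hours 10 minutes layover in Dubai → 6:27 AM UTC.
Add 13 hours and 25 minutes leg 4 → 7:52 PM UTC.
Adelaide is UTC+10:30, so local arrival = 7:52 PM + 10:30 = 6:22 AM on Dec 31.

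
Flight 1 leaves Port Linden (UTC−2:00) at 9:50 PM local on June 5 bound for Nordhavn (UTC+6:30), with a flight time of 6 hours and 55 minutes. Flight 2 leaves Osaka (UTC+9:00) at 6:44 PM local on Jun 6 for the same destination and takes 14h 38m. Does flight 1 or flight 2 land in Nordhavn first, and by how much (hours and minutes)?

Flight 1 in UTC: 9:50 PM + 2:00 = 11:50 PM on Jun 5.
+6 hours 55 minutes → arrive 6:45 AM UTC on Jun 6.
Flight 2 in UTC: 6:44 PM − 9:00 = 9:44 AM on Jun 6.
+14 hours 38 minutes → arrive 12:22 AM UTC on Jun 7.
Flight 1 lands earlier by 17 hours 37 minutes.

the first, by 17 hours 37 minutes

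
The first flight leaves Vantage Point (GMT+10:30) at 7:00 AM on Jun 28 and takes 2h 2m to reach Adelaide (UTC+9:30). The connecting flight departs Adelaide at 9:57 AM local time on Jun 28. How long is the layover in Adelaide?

1 hour 55 minutes

Convert departure to UTC: 7:00 AM − 10:30 = 8:30 PM UTC on Jun 27.
Add 2 hours and 2 minutes flight time → 10:32 PM UTC.
Adelaide is UTC+9:30, so local arrival = 10:32 PM + 9:30 = 8:02 AM on Jun 28.
Layover = 9:57 AM − 8:02 AM = 1 hour 55 minutes.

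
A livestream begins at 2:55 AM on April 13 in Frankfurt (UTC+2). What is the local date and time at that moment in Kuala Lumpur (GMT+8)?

8:55 AM on Apr 13

In UTC: 2:55 AM − 2:00 = 12:55 AM on Apr 13.
Kuala Lumpur is UTC+8:00: 12:55 AM + 8:00 = 8:55 AM on Apr 13.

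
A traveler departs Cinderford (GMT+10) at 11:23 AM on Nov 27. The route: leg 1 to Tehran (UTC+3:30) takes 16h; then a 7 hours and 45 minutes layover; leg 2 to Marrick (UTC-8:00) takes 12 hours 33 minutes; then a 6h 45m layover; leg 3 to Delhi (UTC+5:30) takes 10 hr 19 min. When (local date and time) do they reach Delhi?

Convert departure to UTC: 11:23 AM − 10:00 = 1:23 AM UTC on Nov 27.
Add 16 hours leg 1 → 5:23 PM UTC.
Add 7 hours 45 minutes layover in Tehran → 1:08 AM UTC (Nov 28).
Add 12 hours and 33 minutes leg 2 → 1:41 PM UTC.
Add 6 hours and 45 minutes layover in Marrick → 8:26 PM UTC.
Add 10 hours and 19 minutes leg 3 → 6:45 AM UTC (Nov 29).
Delhi is UTC+5:30, so local arrival = 6:45 AM + 5:30 = 12:15 PM on Nov 29.

12:15 PM on November 29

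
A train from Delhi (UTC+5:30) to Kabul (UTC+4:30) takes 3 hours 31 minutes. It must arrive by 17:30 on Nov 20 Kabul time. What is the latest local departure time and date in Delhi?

14:59 on November 20

Target arrival in UTC: 17:30 − 4:30 = 13:00 on Nov 20.
Subtract 3 hours 31 minutes → departure 09:29 UTC on Nov 20.
Delhi is UTC+5:30: 09:29 + 5:30 = 14:59 on Nov 20.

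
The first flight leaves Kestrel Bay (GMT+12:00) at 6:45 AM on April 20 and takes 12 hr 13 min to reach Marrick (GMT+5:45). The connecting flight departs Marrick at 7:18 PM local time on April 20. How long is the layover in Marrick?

6 hours 35 minutes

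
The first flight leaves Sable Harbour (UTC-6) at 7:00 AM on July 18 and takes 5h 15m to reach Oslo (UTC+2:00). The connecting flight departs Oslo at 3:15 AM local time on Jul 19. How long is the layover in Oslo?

7 hours

Convert departure to UTC: 7:00 AM + 6:00 = 1:00 PM UTC on Jul 18.
Add 5 hours 15 minutes flight time → 6:15 PM UTC.
Oslo is UTC+2:00, so local arrival = 6:15 PM + 2:00 = 8:15 PM on Jul 18.
Layover = 3:15 AM − 8:15 PM (+1 day) = 7 hours.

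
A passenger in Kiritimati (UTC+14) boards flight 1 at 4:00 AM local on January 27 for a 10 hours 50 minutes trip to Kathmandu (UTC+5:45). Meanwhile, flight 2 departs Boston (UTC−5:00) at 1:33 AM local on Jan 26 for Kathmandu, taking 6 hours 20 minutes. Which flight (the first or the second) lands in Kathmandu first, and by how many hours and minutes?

Flight 1 in UTC: 4:00 AM − 14:00 = 2:00 PM on Jan 26.
+10 hours and 50 minutes → arrive 12:50 AM UTC on Jan 27.
Flight 2 in UTC: 1:33 AM + 5:00 = 6:33 AM on Jan 26.
+6 hours 20 minutes → arrive 12:53 PM UTC on Jan 26.
Flight 2 lands earlier by 11 hours 57 minutes.

the second, by 11 hours 57 minutes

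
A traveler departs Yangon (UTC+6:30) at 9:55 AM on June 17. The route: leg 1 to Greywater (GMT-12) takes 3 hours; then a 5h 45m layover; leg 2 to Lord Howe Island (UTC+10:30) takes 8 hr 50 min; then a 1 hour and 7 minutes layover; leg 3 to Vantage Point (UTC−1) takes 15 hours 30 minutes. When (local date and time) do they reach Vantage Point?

Convert departure to UTC: 9:55 AM − 6:30 = 3:25 AM UTC on Jun 17.
Add 3 hours leg 1 → 6:25 AM UTC.
Add 5 hours and 45 minutes layover in Greywater → 12:10 PM UTC.
Add 8 hours 50 minutes leg 2 → 9:00 PM UTC.
Add 1 hour and 7 minutes layover in Lord Howe Island → 10:07 PM UTC.
Add 15 hours 30 minutes leg 3 → 1:37 PM UTC (Jun 18).
Vantage Point is UTC−1:00, so local arrival = 1:37 PM − 1:00 = 12:37 PM on Jun 18.

12:37 PM on June 18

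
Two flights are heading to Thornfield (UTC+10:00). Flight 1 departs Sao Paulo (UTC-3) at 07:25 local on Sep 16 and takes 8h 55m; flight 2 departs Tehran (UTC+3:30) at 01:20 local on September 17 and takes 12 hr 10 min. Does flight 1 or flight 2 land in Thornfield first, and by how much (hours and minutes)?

Flight 1 in UTC: 07:25 + 3:00 = 10:25 on Sep 16.
+8 hours and 55 minutes → arrive 19:20 UTC on Sep 16.
Flight 2 in UTC: 01:20 − 3:30 = 21:50 on Sep 16.
+12 hours and 10 minutes → arrive 10:00 UTC on Sep 17.
Flight 1 lands earlier by 14 hours 40 minutes.

the first, by 14 hours 40 minutes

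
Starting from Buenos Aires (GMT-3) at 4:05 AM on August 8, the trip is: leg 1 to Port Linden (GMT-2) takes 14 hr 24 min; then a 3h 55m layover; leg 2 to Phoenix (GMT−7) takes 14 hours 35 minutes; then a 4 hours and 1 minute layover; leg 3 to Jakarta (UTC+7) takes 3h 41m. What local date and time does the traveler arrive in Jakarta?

Convert departure to UTC: 4:05 AM + 3:00 = 7:05 AM UTC on Aug 8.
Add 14 hours and 24 minutes leg 1 → 9:29 PM UTC.
Add 3 hours 55 minutes layover in Port Linden → 1:24 AM UTC (Aug 9).
Add 14 hours and 35 minutes leg 2 → 3:59 PM UTC.
Add 4 hours 1 minute layover in Phoenix → 8:00 PM UTC.
Add 3 hours 41 minutes leg 3 → 11:41 PM UTC.
Jakarta is UTC+7:00, so local arrival = 11:41 PM + 7:00 = 6:41 AM on Aug 10.

6:41 AM on August 10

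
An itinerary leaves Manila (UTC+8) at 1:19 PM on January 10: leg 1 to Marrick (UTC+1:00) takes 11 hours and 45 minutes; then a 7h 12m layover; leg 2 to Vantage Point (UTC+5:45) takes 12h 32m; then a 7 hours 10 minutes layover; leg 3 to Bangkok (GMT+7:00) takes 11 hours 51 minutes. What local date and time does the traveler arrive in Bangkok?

2:49 PM on Jan 12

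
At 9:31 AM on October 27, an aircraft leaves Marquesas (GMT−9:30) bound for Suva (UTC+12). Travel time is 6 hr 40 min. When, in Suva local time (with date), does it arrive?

Convert departure to UTC: 9:31 AM + 9:30 = 7:01 PM UTC on Oct 27.
Add 6 hours 40 minutes travel time → 1:41 AM UTC (Oct 28).
Suva is UTC+12:00, so local arrival = 1:41 AM + 12:00 = 1:41 PM on Oct 28.

1:41 PM on October 28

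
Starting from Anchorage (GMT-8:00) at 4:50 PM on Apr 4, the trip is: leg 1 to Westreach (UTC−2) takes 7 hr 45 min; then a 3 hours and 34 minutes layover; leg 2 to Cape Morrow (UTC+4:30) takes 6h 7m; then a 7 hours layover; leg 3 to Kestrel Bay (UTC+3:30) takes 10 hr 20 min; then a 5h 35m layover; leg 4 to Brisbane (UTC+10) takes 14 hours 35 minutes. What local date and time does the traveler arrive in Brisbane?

5:46 PM on April 7

Convert departure to UTC: 4:50 PM + 8:00 = 12:50 AM UTC on Apr 5.
Add 7 hours and 45 minutes leg 1 → 8:35 AM UTC.
Add 3 hours and 34 minutes layover in Westreach → 12:09 PM UTC.
Add 6 hours 7 minutes leg 2 → 6:16 PM UTC.
Add 7 hours layover in Cape Morrow → 1:16 AM UTC (Apr 6).
Add 10 hours 20 minutes leg 3 → 11:36 AM UTC.
Add 5 hours and 35 minutes layover in Kestrel Bay → 5:11 PM UTC.
Add 14 hours 35 minutes leg 4 → 7:46 AM UTC (Apr 7).
Brisbane is UTC+10:00, so local arrival = 7:46 AM + 10:00 = 5:46 PM on Apr 7.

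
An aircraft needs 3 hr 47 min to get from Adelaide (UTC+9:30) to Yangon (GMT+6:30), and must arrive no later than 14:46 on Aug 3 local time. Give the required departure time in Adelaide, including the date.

13:59 on August 3

Target arrival in UTC: 14:46 − 6:30 = 08:16 on Aug 3.
Subtract 3 hours 47 minutes → departure 04:29 UTC on Aug 3.
Adelaide is UTC+9:30: 04:29 + 9:30 = 13:59 on Aug 3.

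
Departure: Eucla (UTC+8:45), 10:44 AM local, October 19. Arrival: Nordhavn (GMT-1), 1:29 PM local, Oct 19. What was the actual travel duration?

12 hours 30 minutes

Departure in UTC: 10:44 AM − 8:45 = 1:59 AM on Oct 19.
Arrival in UTC: 1:29 PM + 1:00 = 2:29 PM on Oct 19.
Elapsed = 2:29 PM − 1:59 AM = 12 hours 30 minutes.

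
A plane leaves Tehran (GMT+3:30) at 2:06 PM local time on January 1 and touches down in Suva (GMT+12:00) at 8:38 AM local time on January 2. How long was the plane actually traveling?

10 hours 2 minutes

Departure in UTC: 2:06 PM − 3:30 = 10:36 AM on Jan 1.
Arrival in UTC: 8:38 AM − 12:00 = 8:38 PM on Jan 1.
Elapsed = 8:38 PM − 10:36 AM = 10 hours 2 minutes.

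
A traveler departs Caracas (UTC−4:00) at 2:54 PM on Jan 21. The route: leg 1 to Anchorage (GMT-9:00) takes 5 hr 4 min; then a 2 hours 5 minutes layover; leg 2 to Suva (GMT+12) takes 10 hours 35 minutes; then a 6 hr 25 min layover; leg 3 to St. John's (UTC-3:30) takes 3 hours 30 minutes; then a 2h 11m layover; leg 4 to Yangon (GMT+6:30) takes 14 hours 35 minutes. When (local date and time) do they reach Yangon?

Convert departure to UTC: 2:54 PM + 4:00 = 6:54 PM UTC on Jan 21.
Add 5 hours and 4 minutes leg 1 → 11:58 PM UTC.
Add 2 hours 5 minutes layover in Anchorage → 2:03 AM UTC (Jan 22).
Add 10 hours 35 minutes leg 2 → 12:38 PM UTC.
Add 6 hours 25 minutes layover in Suva → 7:03 PM UTC.
Add 3 hours 30 minutes leg 3 → 10:33 PM UTC.
Add 2 hours 11 minutes layover in St. John's → 12:44 AM UTC (Jan 23).
Add 14 hours 35 minutes leg 4 → 3:19 PM UTC.
Yangon is UTC+6:30, so local arrival = 3:19 PM + 6:30 = 9:49 PM on Jan 23.

9:49 PM on January 23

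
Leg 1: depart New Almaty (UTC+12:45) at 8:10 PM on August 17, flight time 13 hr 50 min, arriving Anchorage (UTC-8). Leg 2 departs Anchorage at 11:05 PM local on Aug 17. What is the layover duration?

9 hours 50 minutes

Convert departure to UTC: 8:10 PM − 12:45 = 7:25 AM UTC on Aug 17.
Add 13 hours and 50 minutes flight time → 9:15 PM UTC.
Anchorage is UTC−8:00, so local arrival = 9:15 PM − 8:00 = 1:15 PM on Aug 17.
Layover = 11:05 PM − 1:15 PM = 9 hours 50 minutes.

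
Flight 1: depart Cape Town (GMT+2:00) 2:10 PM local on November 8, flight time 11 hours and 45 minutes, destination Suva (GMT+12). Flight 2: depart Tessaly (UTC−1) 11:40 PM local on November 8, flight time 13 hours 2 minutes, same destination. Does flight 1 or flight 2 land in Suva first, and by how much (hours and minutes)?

Flight 1 in UTC: 2:10 PM − 2:00 = 12:10 PM on Nov 8.
+11 hours and 45 minutes → arrive 11:55 PM UTC on Nov 8.
Flight 2 in UTC: 11:40 PM + 1:00 = 12:40 AM on Nov 9.
+13 hours 2 minutes → arrive 1:42 PM UTC on Nov 9.
Flight 1 lands earlier by 13 hours 47 minutes.

the first, by 13 hours 47 minutes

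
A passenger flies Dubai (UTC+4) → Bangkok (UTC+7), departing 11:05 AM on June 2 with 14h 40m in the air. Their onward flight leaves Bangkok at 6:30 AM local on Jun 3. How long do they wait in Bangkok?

Convert departure to UTC: 11:05 AM − 4:00 = 7:05 AM UTC on Jun 2.
Add 14 hours 40 minutes flight time → 9:45 PM UTC.
Bangkok is UTC+7:00, so local arrival = 9:45 PM + 7:00 = 4:45 AM on Jun 3.
Layover = 6:30 AM − 4:45 AM = 1 hour 45 minutes.

1 hour 45 minutes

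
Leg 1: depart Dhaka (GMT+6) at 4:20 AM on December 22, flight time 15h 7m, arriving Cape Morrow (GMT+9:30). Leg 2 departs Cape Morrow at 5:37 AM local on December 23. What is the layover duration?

6 hours 40 minutes

Convert departure to UTC: 4:20 AM − 6:00 = 10:20 PM UTC on Dec 21.
Add 15 hours and 7 minutes flight time → 1:27 PM UTC (Dec 22).
Cape Morrow is UTC+9:30, so local arrival = 1:27 PM + 9:30 = 10:57 PM on Dec 22.
Layover = 5:37 AM − 10:57 PM (+1 day) = 6 hours 40 minutes.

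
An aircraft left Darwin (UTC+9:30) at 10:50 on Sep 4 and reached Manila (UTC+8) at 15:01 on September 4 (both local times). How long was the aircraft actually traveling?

Departure in UTC: 10:50 − 9:30 = 01:20 on Sep 4.
Arrival in UTC: 15:01 − 8:00 = 07:01 on Sep 4.
Elapsed = 07:01 − 01:20 = 5 hours 41 minutes.

5 hours 41 minutes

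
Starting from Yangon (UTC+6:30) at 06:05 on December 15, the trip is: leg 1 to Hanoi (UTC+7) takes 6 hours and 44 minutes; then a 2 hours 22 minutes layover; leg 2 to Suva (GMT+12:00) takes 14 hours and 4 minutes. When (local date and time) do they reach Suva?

Convert departure to UTC: 06:05 − 6:30 = 23:35 UTC on Dec 14.
Add 6 hours 44 minutes leg 1 → 06:19 UTC (Dec 15).
Add 2 hours and 22 minutes layover in Hanoi → 08:41 UTC.
Add 14 hours 4 minutes leg 2 → 22:45 UTC.
Suva is UTC+12:00, so local arrival = 22:45 + 12:00 = 10:45 on Dec 16.

10:45 on December 16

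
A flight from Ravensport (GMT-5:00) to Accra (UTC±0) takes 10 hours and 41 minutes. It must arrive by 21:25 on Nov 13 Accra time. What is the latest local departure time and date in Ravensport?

Target arrival is already UTC: 21:25 on Nov 13.
Subtract 10 hours and 41 minutes → departure 10:44 UTC on Nov 13.
Ravensport is UTC−5:00: 10:44 − 5:00 = 05:44 on Nov 13.

05:44 on November 13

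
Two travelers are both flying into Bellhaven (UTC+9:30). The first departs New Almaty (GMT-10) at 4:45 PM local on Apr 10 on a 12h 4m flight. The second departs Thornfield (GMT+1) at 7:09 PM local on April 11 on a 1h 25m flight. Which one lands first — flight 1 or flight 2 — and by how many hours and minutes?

the first, by 4 hours 45 minutes

Flight 1 in UTC: 4:45 PM + 10:00 = 2:45 AM on Apr 11.
+12 hours 4 minutes → arrive 2:49 PM UTC on Apr 11.
Flight 2 in UTC: 7:09 PM − 1:00 = 6:09 PM on Apr 11.
+1 hour and 25 minutes → arrive 7:34 PM UTC on Apr 11.
Flight 1 lands earlier by 4 hours 45 minutes.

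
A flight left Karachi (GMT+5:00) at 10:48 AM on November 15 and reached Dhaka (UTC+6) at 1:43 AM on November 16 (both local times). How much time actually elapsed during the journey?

Departure in UTC: 10:48 AM − 5:00 = 5:48 AM on Nov 15.
Arrival in UTC: 1:43 AM − 6:00 = 7:43 PM on Nov 15.
Elapsed = 7:43 PM − 5:48 AM = 13 hours 55 minutes.

13 hours 55 minutes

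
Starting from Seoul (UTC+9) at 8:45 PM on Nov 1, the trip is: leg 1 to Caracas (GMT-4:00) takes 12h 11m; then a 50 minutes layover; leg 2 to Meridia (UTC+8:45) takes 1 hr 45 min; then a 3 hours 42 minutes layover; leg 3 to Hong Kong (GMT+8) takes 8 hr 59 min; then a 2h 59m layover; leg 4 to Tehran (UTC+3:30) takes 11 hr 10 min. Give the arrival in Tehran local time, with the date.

8:51 AM on November 3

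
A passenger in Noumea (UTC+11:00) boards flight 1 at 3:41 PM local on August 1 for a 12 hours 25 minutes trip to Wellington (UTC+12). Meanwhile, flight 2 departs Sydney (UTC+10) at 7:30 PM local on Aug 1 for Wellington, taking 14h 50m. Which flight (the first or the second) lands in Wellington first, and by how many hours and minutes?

the first, by 7 hours 14 minutes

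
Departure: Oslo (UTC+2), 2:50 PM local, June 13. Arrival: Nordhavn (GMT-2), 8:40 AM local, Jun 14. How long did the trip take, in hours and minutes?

21 hours 50 minutes

Departure in UTC: 2:50 PM − 2:00 = 12:50 PM on Jun 13.
Arrival in UTC: 8:40 AM + 2:00 = 10:40 AM on Jun 14.
Elapsed = 10:40 AM − 12:50 PM (+1 day) = 21 hours 50 minutes.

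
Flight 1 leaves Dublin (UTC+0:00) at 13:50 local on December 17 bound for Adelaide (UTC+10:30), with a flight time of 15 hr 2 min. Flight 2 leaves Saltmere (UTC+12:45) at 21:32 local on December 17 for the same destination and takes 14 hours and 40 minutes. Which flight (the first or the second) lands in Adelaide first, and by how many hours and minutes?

Flight 1 departs at 13:50 UTC (Dec 17).
+15 hours 2 minutes → arrive 04:52 UTC on Dec 18.
Flight 2 in UTC: 21:32 − 12:45 = 08:47 on Dec 17.
+14 hours and 40 minutes → arrive 23:27 UTC on Dec 17.
Flight 2 lands earlier by 5 hours 25 minutes.

the second, by 5 hours 25 minutes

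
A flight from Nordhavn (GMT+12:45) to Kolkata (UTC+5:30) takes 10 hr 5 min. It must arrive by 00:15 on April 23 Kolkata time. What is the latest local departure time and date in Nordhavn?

Target arrival in UTC: 00:15 − 5:30 = 18:45 on Apr 22.
Subtract 10 hours and 5 minutes → departure 08:40 UTC on Apr 22.
Nordhavn is UTC+12:45: 08:40 + 12:45 = 21:25 on Apr 22.

21:25 on April 22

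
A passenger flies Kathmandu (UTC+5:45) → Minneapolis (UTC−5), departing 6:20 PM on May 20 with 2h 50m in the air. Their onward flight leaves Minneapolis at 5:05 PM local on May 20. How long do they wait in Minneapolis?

6 hours 40 minutes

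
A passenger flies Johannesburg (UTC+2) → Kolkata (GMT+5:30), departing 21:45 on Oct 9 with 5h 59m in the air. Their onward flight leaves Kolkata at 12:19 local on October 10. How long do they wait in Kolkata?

Convert departure to UTC: 21:45 − 2:00 = 19:45 UTC on Oct 9.
Add 5 hours and 59 minutes flight time → 01:44 UTC (Oct 10).
Kolkata is UTC+5:30, so local arrival = 01:44 + 5:30 = 07:14 on Oct 10.
Layover = 12:19 − 07:14 = 5 hours 5 minutes.

5 hours 5 minutes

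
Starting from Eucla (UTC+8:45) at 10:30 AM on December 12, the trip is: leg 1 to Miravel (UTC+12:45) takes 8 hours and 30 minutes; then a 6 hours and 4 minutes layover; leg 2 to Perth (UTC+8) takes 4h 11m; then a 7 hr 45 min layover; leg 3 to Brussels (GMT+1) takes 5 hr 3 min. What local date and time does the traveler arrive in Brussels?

10:18 AM on December 13

Convert departure to UTC: 10:30 AM − 8:45 = 1:45 AM UTC on Dec 12.
Add 8 hours and 30 minutes leg 1 → 10:15 AM UTC.
Add 6 hours 4 minutes layover in Miravel → 4:19 PM UTC.
Add 4 hours 11 minutes leg 2 → 8:30 PM UTC.
Add 7 hours 45 minutes layover in Perth → 4:15 AM UTC (Dec 13).
Add 5 hours 3 minutes leg 3 → 9:18 AM UTC.
Brussels is UTC+1:00, so local arrival = 9:18 AM + 1:00 = 10:18 AM on Dec 13.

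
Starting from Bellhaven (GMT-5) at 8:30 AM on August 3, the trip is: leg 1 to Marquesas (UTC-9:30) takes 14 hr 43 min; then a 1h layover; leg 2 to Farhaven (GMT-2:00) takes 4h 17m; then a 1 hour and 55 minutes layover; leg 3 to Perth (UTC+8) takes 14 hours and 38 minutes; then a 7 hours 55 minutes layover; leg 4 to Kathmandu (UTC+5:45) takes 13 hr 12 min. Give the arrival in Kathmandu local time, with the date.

4:55 AM on August 6

Convert departure to UTC: 8:30 AM + 5:00 = 1:30 PM UTC on Aug 3.
Add 14 hours 43 minutes leg 1 → 4:13 AM UTC (Aug 4).
Add 1 hour layover in Marquesas → 5:13 AM UTC.
Add 4 hours and 17 minutes leg 2 → 9:30 AM UTC.
Add 1 hour 55 minutes layover in Farhaven → 11:25 AM UTC.
Add 14 hours and 38 minutes leg 3 → 2:03 AM UTC (Aug 5).
Add 7 hours 55 minutes layover in Perth → 9:58 AM UTC.
Add 13 hours 12 minutes leg 4 → 11:10 PM UTC.
Kathmandu is UTC+5:45, so local arrival = 11:10 PM + 5:45 = 4:55 AM on Aug 6.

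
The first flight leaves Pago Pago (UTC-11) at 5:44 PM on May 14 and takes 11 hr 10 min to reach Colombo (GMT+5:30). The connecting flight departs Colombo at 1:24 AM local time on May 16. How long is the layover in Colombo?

Convert departure to UTC: 5:44 PM + 11:00 = 4:44 AM UTC on May 15.
Add 11 hours 10 minutes flight time → 3:54 PM UTC.
Colombo is UTC+5:30, so local arrival = 3:54 PM + 5:30 = 9:24 PM on May 15.
Layover = 1:24 AM − 9:24 PM (+1 day) = 4 hours.

4 hours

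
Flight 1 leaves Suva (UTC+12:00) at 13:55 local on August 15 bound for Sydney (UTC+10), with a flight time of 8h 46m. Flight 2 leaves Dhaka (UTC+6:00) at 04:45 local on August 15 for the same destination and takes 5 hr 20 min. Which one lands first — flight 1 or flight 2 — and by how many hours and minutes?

Flight 1 in UTC: 13:55 − 12:00 = 01:55 on Aug 15.
+8 hours and 46 minutes → arrive 10:41 UTC on Aug 15.
Flight 2 in UTC: 04:45 − 6:00 = 22:45 on Aug 14.
+5 hours and 20 minutes → arrive 04:05 UTC on Aug 15.
Flight 2 lands earlier by 6 hours 36 minutes.

the second, by 6 hours 36 minutes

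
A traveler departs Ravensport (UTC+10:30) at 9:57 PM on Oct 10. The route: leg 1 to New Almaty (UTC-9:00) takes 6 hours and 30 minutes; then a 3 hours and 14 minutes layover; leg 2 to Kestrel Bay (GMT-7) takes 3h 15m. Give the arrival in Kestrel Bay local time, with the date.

5:26 PM on October 10

Convert departure to UTC: 9:57 PM − 10:30 = 11:27 AM UTC on Oct 10.
Add 6 hours 30 minutes leg 1 → 5:57 PM UTC.
Add 3 hours 14 minutes layover in New Almaty → 9:11 PM UTC.
Add 3 hours 15 minutes leg 2 → 12:26 AM UTC (Oct 11).
Kestrel Bay is UTC−7:00, so local arrival = 12:26 AM − 7:00 = 5:26 PM on Oct 10.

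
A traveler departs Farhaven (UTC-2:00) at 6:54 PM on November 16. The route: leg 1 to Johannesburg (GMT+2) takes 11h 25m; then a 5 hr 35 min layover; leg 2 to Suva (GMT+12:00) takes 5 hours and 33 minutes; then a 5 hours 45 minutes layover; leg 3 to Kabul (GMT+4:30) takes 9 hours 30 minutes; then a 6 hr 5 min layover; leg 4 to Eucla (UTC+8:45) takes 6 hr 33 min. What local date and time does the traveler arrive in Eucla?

Convert departure to UTC: 6:54 PM + 2:00 = 8:54 PM UTC on Nov 16.
Add 11 hours 25 minutes leg 1 → 8:19 AM UTC (Nov 17).
Add 5 hours 35 minutes layover in Johannesburg → 1:54 PM UTC.
Add 5 hours and 33 minutes leg 2 → 7:27 PM UTC.
Add 5 hours and 45 minutes layover in Suva → 1:12 AM UTC (Nov 18).
Add 9 hours and 30 minutes leg 3 → 10:42 AM UTC.
Add 6 hours 5 minutes layover in Kabul → 4:47 PM UTC.
Add 6 hours 33 minutes leg 4 → 11:20 PM UTC.
Eucla is UTC+8:45, so local arrival = 11:20 PM + 8:45 = 8:05 AM on Nov 19.

8:05 AM on November 19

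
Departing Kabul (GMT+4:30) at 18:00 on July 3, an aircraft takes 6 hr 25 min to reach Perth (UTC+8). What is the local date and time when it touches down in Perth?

03:55 on Jul 4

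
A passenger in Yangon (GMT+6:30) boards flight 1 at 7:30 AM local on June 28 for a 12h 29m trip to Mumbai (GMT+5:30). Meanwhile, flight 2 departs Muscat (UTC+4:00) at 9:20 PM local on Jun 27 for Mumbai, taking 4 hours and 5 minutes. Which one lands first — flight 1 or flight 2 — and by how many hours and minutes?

the second, by 16 hours 4 minutes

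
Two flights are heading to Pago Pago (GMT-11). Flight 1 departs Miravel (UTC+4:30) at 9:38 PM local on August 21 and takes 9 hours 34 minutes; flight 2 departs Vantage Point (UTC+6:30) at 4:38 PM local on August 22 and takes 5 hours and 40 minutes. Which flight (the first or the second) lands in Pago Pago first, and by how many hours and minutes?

Flight 1 in UTC: 9:38 PM − 4:30 = 5:08 PM on Aug 21.
+9 hours 34 minutes → arrive 2:42 AM UTC on Aug 22.
Flight 2 in UTC: 4:38 PM − 6:30 = 10:08 AM on Aug 22.
+5 hours 40 minutes → arrive 3:48 PM UTC on Aug 22.
Flight 1 lands earlier by 13 hours 6 minutes.

the first, by 13 hours 6 minutes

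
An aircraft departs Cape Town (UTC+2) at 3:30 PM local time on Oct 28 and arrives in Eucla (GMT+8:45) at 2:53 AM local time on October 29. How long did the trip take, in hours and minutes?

Departure in UTC: 3:30 PM − 2:00 = 1:30 PM on Oct 28.
Arrival in UTC: 2:53 AM − 8:45 = 6:08 PM on Oct 28.
Elapsed = 6:08 PM − 1:30 PM = 4 hours 38 minutes.

4 hours 38 minutes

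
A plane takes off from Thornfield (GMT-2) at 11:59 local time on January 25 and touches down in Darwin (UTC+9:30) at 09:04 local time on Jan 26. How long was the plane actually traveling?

9 hours 35 minutes

Departure in UTC: 11:59 + 2:00 = 13:59 on Jan 25.
Arrival in UTC: 09:04 − 9:30 = 23:34 on Jan 25.
Elapsed = 23:34 − 13:59 = 9 hours 35 minutes.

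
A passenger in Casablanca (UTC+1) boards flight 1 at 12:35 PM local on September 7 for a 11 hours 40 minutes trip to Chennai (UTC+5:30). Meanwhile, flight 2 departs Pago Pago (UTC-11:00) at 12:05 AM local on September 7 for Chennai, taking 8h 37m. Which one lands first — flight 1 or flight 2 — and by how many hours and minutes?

Flight 1 in UTC: 12:35 PM − 1:00 = 11:35 AM on Sep 7.
+11 hours 40 minutes → arrive 11:15 PM UTC on Sep 7.
Flight 2 in UTC: 12:05 AM + 11:00 = 11:05 AM on Sep 7.
+8 hours 37 minutes → arrive 7:42 PM UTC on Sep 7.
Flight 2 lands earlier by 3 hours 33 minutes.

the second, by 3 hours 33 minutes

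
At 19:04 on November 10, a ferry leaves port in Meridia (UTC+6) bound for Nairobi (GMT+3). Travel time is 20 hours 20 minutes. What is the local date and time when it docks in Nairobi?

12:24 on Nov 11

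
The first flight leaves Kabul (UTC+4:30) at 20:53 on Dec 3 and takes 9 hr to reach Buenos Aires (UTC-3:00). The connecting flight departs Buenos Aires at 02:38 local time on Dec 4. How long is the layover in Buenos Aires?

4 hours 15 minutes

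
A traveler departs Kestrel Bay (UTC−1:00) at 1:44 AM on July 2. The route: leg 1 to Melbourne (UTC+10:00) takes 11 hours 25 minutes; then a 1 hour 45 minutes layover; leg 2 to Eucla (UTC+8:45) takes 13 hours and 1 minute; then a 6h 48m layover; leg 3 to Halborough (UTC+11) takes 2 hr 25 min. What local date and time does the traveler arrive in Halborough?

1:08 AM on Jul 4

Convert departure to UTC: 1:44 AM + 1:00 = 2:44 AM UTC on Jul 2.
Add 11 hours and 25 minutes leg 1 → 2:09 PM UTC.
Add 1 hour 45 minutes layover in Melbourne → 3:54 PM UTC.
Add 13 hours and 1 minute leg 2 → 4:55 AM UTC (Jul 3).
Add 6 hours 48 minutes layover in Eucla → 11:43 AM UTC.
Add 2 hours 25 minutes leg 3 → 2:08 PM UTC.
Halborough is UTC+11:00, so local arrival = 2:08 PM + 11:00 = 1:08 AM on Jul 4.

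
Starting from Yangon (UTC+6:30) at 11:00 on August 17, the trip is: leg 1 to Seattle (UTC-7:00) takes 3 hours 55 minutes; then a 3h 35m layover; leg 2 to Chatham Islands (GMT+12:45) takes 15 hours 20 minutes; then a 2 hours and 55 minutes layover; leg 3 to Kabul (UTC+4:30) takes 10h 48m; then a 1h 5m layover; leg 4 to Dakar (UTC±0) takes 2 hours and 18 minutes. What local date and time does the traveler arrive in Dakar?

20:26 on August 18

Convert departure to UTC: 11:00 − 6:30 = 04:30 UTC on Aug 17.
Add 3 hours 55 minutes leg 1 → 08:25 UTC.
Add 3 hours and 35 minutes layover in Seattle → 12:00 UTC.
Add 15 hours and 20 minutes leg 2 → 03:20 UTC (Aug 18).
Add 2 hours and 55 minutes layover in Chatham Islands → 06:15 UTC.
Add 10 hours 48 minutes leg 3 → 17:03 UTC.
Add 1 hour 5 minutes layover in Kabul → 18:08 UTC.
Add 2 hours 18 minutes leg 4 → 20:26 UTC.
Dakar is UTC+0, so local arrival is the same: 20:26 on Aug 18.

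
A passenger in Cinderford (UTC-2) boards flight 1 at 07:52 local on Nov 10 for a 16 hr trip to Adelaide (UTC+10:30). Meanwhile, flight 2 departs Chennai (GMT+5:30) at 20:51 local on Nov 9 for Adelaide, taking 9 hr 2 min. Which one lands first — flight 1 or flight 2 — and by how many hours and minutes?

the second, by 25 hours 29 minutes

Flight 1 in UTC: 07:52 + 2:00 = 09:52 on Nov 10.
+16 hours → arrive 01:52 UTC on Nov 11.
Flight 2 in UTC: 20:51 − 5:30 = 15:21 on Nov 9.
+9 hours and 2 minutes → arrive 00:23 UTC on Nov 10.
Flight 2 lands earlier by 25 hours 29 minutes.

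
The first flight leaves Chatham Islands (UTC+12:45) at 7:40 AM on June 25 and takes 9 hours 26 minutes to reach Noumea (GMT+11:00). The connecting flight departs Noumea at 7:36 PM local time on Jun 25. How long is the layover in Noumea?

Convert departure to UTC: 7:40 AM − 12:45 = 6:55 PM UTC on Jun 24.
Add 9 hours and 26 minutes flight time → 4:21 AM UTC (Jun 25).
Noumea is UTC+11:00, so local arrival = 4:21 AM + 11:00 = 3:21 PM on Jun 25.
Layover = 7:36 PM − 3:21 PM = 4 hours 15 minutes.

4 hours 15 minutes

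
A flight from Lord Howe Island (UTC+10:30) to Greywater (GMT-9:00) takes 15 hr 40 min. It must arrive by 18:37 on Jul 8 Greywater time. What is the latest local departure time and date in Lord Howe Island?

22:27 on Jul 8

Target arrival in UTC: 18:37 + 9:00 = 03:37 on Jul 9.
Subtract 15 hours and 40 minutes → departure 11:57 UTC on Jul 8.
Lord Howe Island is UTC+10:30: 11:57 + 10:30 = 22:27 on Jul 8.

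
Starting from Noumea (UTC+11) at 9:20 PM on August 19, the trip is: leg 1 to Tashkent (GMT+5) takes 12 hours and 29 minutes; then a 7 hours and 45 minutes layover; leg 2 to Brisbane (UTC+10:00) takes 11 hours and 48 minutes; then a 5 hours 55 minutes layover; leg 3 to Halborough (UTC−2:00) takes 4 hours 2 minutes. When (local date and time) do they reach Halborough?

Convert departure to UTC: 9:20 PM − 11:00 = 10:20 AM UTC on Aug 19.
Add 12 hours and 29 minutes leg 1 → 10:49 PM UTC.
Add 7 hours and 45 minutes layover in Tashkent → 6:34 AM UTC (Aug 20).
Add 11 hours 48 minutes leg 2 → 6:22 PM UTC.
Add 5 hours and 55 minutes layover in Brisbane → 12:17 AM UTC (Aug 21).
Add 4 hours and 2 minutes leg 3 → 4:19 AM UTC.
Halborough is UTC−2:00, so local arrival = 4:19 AM − 2:00 = 2:19 AM on Aug 21.

2:19 AM on August 21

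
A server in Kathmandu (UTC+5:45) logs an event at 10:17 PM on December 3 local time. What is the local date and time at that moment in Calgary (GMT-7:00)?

Calgary is 12:45 behind Kathmandu.
Shift by the zone difference: 10:17 PM − 12:45 = 9:32 AM on Dec 3 in Calgary.

9:32 AM on December 3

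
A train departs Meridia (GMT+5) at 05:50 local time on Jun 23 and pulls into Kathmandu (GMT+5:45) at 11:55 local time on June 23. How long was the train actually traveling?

Departure in UTC: 05:50 − 5:00 = 00:50 on Jun 23.
Arrival in UTC: 11:55 − 5:45 = 06:10 on Jun 23.
Elapsed = 06:10 − 00:50 = 5 hours 20 minutes.

5 hours 20 minutes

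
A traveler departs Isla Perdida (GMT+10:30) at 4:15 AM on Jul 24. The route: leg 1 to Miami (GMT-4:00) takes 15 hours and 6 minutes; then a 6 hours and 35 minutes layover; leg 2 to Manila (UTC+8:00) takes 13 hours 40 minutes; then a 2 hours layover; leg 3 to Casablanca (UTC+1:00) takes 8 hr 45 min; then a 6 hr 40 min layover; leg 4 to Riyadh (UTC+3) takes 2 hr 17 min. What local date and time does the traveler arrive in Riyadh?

Convert departure to UTC: 4:15 AM − 10:30 = 5:45 PM UTC on Jul 23.
Add 15 hours and 6 minutes leg 1 → 8:51 AM UTC (Jul 24).
Add 6 hours 35 minutes layover in Miami → 3:26 PM UTC.
Add 13 hours and 40 minutes leg 2 → 5:06 AM UTC (Jul 25).
Add 2 hours layover in Manila → 7:06 AM UTC.
Add 8 hours 45 minutes leg 3 → 3:51 PM UTC.
Add 6 hours and 40 minutes layover in Casablanca → 10:31 PM UTC.
Add 2 hours 17 minutes leg 4 → 12:48 AM UTC (Jul 26).
Riyadh is UTC+3:00, so local arrival = 12:48 AM + 3:00 = 3:48 AM on Jul 26.

3:48 AM on July 26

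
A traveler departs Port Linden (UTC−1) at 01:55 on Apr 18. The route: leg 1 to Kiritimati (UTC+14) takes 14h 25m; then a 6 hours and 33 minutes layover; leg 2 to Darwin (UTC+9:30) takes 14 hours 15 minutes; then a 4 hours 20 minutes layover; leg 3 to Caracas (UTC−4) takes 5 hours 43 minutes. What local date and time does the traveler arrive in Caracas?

Convert departure to UTC: 01:55 + 1:00 = 02:55 UTC on Apr 18.
Add 14 hours 25 minutes leg 1 → 17:20 UTC.
Add 6 hours 33 minutes layover in Kiritimati → 23:53 UTC.
Add 14 hours and 15 minutes leg 2 → 14:08 UTC (Apr 19).
Add 4 hours and 20 minutes layover in Darwin → 18:28 UTC.
Add 5 hours and 43 minutes leg 3 → 00:11 UTC (Apr 20).
Caracas is UTC−4:00, so local arrival = 00:11 − 4:00 = 20:11 on Apr 19.

20:11 on April 19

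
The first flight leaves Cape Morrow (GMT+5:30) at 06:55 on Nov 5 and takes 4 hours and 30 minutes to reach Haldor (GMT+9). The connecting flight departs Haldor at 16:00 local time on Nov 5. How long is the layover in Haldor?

1 hour 5 minutes

Convert departure to UTC: 06:55 − 5:30 = 01:25 UTC on Nov 5.
Add 4 hours and 30 minutes flight time → 05:55 UTC.
Haldor is UTC+9:00, so local arrival = 05:55 + 9:00 = 14:55 on Nov 5.
Layover = 16:00 − 14:55 = 1 hour 5 minutes.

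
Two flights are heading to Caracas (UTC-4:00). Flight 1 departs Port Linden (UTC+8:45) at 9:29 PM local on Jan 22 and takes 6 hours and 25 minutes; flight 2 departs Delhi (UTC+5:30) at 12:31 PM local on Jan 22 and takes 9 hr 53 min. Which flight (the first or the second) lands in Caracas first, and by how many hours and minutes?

Flight 1 in UTC: 9:29 PM − 8:45 = 12:44 PM on Jan 22.
+6 hours 25 minutes → arrive 7:09 PM UTC on Jan 22.
Flight 2 in UTC: 12:31 PM − 5:30 = 7:01 AM on Jan 22.
+9 hours and 53 minutes → arrive 4:54 PM UTC on Jan 22.
Flight 2 lands earlier by 2 hours 15 minutes.

the second, by 2 hours 15 minutes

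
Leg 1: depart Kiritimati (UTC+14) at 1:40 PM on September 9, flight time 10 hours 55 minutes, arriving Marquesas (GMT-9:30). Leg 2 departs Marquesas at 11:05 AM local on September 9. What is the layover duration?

Convert departure to UTC: 1:40 PM − 14:00 = 11:40 PM UTC on Sep 8.
Add 10 hours and 55 minutes flight time → 10:35 AM UTC (Sep 9).
Marquesas is UTC−9:30, so local arrival = 10:35 AM − 9:30 = 1:05 AM on Sep 9.
Layover = 11:05 AM − 1:05 AM = 10 hours.

10 hours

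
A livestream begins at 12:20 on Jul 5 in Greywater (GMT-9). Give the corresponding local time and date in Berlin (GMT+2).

23:20 on July 5

Berlin is 11:00 ahead of Greywater.
Shift by the zone difference: 12:20 + 11:00 = 23:20 on Jul 5 in Berlin.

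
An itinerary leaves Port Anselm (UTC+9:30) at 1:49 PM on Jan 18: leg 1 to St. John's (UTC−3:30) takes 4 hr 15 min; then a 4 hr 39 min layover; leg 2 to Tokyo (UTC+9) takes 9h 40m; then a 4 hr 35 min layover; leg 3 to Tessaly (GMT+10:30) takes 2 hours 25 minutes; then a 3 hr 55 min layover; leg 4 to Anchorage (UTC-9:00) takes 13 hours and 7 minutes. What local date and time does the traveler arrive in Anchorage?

Convert departure to UTC: 1:49 PM − 9:30 = 4:19 AM UTC on Jan 18.
Add 4 hours 15 minutes leg 1 → 8:34 AM UTC.
Add 4 hours and 39 minutes layover in St. John's → 1:13 PM UTC.
Add 9 hours and 40 minutes leg 2 → 10:53 PM UTC.
Add 4 hours and 35 minutes layover in Tokyo → 3:28 AM UTC (Jan 19).
Add 2 hours 25 minutes leg 3 → 5:53 AM UTC.
Add 3 hours 55 minutes layover in Tessaly → 9:48 AM UTC.
Add 13 hours and 7 minutes leg 4 → 10:55 PM UTC.
Anchorage is UTC−9:00, so local arrival = 10:55 PM − 9:00 = 1:55 PM on Jan 19.

1:55 PM on January 19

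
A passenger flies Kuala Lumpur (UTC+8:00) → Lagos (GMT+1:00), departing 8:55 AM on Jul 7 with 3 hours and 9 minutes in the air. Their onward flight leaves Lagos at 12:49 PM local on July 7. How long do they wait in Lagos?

Convert departure to UTC: 8:55 AM − 8:00 = 12:55 AM UTC on Jul 7.
Add 3 hours 9 minutes flight time → 4:04 AM UTC.
Lagos is UTC+1:00, so local arrival = 4:04 AM + 1:00 = 5:04 AM on Jul 7.
Layover = 12:49 PM − 5:04 AM = 7 hours 45 minutes.

7 hours 45 minutes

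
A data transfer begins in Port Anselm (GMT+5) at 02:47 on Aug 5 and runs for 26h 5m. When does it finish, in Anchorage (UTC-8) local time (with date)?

Convert start to UTC: 02:47 − 5:00 = 21:47 UTC on Aug 4.
Add 26 hours and 5 minutes duration → 23:52 UTC (Aug 5).
Anchorage is UTC−8:00, so local end time = 23:52 − 8:00 = 15:52 on Aug 5.

15:52 on August 5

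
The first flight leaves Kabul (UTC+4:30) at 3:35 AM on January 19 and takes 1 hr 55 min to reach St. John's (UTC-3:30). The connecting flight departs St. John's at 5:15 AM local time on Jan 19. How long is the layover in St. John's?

Convert departure to UTC: 3:35 AM − 4:30 = 11:05 PM UTC on Jan 18.
Add 1 hour and 55 minutes flight time → 1:00 AM UTC (Jan 19).
St. John's is UTC−3:30, so local arrival = 1:00 AM − 3:30 = 9:30 PM on Jan 18.
Layover = 5:15 AM − 9:30 PM (+1 day) = 7 hours 45 minutes.

7 hours 45 minutes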